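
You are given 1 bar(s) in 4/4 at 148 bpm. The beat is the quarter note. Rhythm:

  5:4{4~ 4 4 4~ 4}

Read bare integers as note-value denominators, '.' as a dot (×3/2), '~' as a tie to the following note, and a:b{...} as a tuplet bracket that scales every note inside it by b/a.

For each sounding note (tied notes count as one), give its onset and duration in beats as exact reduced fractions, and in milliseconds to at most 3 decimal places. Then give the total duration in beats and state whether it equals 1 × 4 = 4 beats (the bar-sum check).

1) 0.0ms=0b +648.649ms=8/5b
2) 648.649ms=8/5b +324.324ms=4/5b
3) 972.973ms=12/5b +648.649ms=8/5b
Σ=4b of 4 (148bpm 4/4) — PASS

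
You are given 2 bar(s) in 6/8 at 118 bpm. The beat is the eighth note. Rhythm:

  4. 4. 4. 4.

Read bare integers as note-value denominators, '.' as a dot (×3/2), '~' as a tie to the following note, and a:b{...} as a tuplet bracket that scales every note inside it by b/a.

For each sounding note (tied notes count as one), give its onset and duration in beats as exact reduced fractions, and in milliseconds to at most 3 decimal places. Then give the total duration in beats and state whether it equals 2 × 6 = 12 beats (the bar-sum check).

1) 0.0ms=0b +1525.424ms=3b
2) 1525.424ms=3b +1525.424ms=3b
3) 3050.847ms=6b +1525.424ms=3b
4) 4576.271ms=9b +1525.424ms=3b
Σ=12b of 12 (118bpm 6/8) — PASS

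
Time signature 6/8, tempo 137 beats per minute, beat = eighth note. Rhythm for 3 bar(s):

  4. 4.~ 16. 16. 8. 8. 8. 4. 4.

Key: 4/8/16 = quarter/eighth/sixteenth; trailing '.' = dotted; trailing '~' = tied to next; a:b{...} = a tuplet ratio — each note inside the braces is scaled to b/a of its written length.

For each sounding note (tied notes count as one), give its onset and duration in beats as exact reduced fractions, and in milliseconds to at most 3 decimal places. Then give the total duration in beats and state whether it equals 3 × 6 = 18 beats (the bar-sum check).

1) 0.0ms=0b +1313.869ms=3b
2) 1313.869ms=3b +1642.336ms=15/4b
3) 2956.204ms=27/4b +328.467ms=3/4b
4) 3284.672ms=15/2b +656.934ms=3/2b
5) 3941.606ms=9b +656.934ms=3/2b
6) 4598.54ms=21/2b +656.934ms=3/2b
7) 5255.474ms=12b +1313.869ms=3b
8) 6569.343ms=15b +1313.869ms=3b
Σ=18b of 18 (137bpm 6/8) — PASS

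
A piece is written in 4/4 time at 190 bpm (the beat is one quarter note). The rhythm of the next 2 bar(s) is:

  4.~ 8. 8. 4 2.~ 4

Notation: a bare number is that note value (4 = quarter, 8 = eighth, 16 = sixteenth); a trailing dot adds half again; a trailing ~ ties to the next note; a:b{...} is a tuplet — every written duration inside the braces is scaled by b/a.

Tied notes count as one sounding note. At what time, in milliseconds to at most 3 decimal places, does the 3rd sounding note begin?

1. 0.0ms @ 0 + 710.526ms (9/4)
2. 710.526ms @ 9/4 + 236.842ms (3/4)
3. 947.368ms @ 3 + 315.789ms (1)
4. 1263.158ms @ 4 + 1263.158ms (4)

note 3 onset = 3b = 947.368ms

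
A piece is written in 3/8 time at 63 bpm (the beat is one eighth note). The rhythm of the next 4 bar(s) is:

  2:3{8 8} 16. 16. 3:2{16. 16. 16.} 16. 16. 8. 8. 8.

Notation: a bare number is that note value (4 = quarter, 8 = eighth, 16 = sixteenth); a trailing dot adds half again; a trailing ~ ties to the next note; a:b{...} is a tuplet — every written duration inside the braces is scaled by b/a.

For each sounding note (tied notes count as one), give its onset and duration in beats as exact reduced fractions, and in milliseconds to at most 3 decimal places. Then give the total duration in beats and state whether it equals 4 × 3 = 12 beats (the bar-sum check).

1) 0.0ms=0b +1428.571ms=3/2b
2) 1428.571ms=3/2b +1428.571ms=3/2b
3) 2857.143ms=3b +714.286ms=3/4b
4) 3571.429ms=15/4b +714.286ms=3/4b
5) 4285.714ms=9/2b +476.19ms=1/2b
6) 4761.905ms=5b +476.19ms=1/2b
7) 5238.095ms=11/2b +476.19ms=1/2b
8) 5714.286ms=6b +714.286ms=3/4b
9) 6428.571ms=27/4b +714.286ms=3/4b
10) 7142.857ms=15/2b +1428.571ms=3/2b
11) 8571.429ms=9b +1428.571ms=3/2b
12) 10000.0ms=21/2b +1428.571ms=3/2b
Σ=12b of 12 (63bpm 3/8) — PASS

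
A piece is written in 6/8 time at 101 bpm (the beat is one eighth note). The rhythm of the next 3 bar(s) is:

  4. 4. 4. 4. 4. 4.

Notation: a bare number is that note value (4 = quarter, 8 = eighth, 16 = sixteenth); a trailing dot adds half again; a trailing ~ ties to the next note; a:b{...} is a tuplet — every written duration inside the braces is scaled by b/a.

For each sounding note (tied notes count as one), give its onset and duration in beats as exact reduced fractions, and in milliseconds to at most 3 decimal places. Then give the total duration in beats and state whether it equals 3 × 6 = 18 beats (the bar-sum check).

1) 0.0ms=0b +1782.178ms=3b
2) 1782.178ms=3b +1782.178ms=3b
3) 3564.356ms=6b +1782.178ms=3b
4) 5346.535ms=9b +1782.178ms=3b
5) 7128.713ms=12b +1782.178ms=3b
6) 8910.891ms=15b +1782.178ms=3b
Σ=18b of 18 (101bpm 6/8) — PASS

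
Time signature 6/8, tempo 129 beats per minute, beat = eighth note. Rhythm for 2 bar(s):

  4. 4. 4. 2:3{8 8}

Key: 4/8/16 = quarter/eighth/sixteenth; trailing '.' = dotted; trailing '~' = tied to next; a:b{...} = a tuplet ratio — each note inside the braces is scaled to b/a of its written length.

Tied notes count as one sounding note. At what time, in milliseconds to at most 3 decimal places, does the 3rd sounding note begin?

note 3 onset = 6b = 2790.698ms

1. 0.0ms @ 0 + 1395.349ms (3)
2. 1395.349ms @ 3 + 1395.349ms (3)
3. 2790.698ms @ 6 + 1395.349ms (3)
4. 4186.047ms @ 9 + 697.674ms (3/2)
5. 4883.721ms @ 21/2 + 697.674ms (3/2)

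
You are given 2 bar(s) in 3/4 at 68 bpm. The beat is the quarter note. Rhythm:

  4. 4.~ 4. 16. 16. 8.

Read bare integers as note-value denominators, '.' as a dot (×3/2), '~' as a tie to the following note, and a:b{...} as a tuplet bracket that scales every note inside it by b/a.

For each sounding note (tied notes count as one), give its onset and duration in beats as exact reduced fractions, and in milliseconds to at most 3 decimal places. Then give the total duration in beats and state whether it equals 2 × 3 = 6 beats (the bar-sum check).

1) 0.0ms=0b +1323.529ms=3/2b
2) 1323.529ms=3/2b +2647.059ms=3b
3) 3970.588ms=9/2b +330.882ms=3/8b
4) 4301.471ms=39/8b +330.882ms=3/8b
5) 4632.353ms=21/4b +661.765ms=3/4b
Σ=6b of 6 (68bpm 3/4) — PASS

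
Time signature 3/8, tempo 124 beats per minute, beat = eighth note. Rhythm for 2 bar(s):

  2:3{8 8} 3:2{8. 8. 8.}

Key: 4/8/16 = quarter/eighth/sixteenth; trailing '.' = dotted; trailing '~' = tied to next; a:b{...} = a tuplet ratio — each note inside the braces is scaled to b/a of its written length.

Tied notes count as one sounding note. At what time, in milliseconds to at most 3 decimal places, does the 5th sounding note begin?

1. 0.0ms @ 0 + 725.806ms (3/2)
2. 725.806ms @ 3/2 + 725.806ms (3/2)
3. 1451.613ms @ 3 + 483.871ms (1)
4. 1935.484ms @ 4 + 483.871ms (1)
5. 2419.355ms @ 5 + 483.871ms (1)

note 5 onset = 5b = 2419.355ms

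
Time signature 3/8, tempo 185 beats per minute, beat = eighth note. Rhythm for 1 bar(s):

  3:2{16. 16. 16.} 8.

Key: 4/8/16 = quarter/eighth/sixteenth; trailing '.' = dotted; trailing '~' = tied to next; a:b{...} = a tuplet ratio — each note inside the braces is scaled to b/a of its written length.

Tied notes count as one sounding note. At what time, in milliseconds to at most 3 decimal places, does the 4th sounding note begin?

note 4 onset = 3/2b = 486.486ms

1. 0.0ms @ 0 + 162.162ms (1/2)
2. 162.162ms @ 1/2 + 162.162ms (1/2)
3. 324.324ms @ 1 + 162.162ms (1/2)
4. 486.486ms @ 3/2 + 486.486ms (3/2)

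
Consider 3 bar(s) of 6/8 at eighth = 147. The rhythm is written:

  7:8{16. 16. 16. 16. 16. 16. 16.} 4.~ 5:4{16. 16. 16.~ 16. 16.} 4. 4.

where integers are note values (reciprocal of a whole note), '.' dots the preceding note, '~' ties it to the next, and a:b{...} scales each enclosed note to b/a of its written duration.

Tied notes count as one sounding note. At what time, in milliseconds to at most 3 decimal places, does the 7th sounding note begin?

note 7 onset = 36/7b = 2099.125ms

1. 0.0ms @ 0 + 349.854ms (6/7)
2. 349.854ms @ 6/7 + 349.854ms (6/7)
3. 699.708ms @ 12/7 + 349.854ms (6/7)
4. 1049.563ms @ 18/7 + 349.854ms (6/7)
5. 1399.417ms @ 24/7 + 349.854ms (6/7)
6. 1749.271ms @ 30/7 + 349.854ms (6/7)
7. 2099.125ms @ 36/7 + 349.854ms (6/7)
8. 2448.98ms @ 6 + 1469.388ms (18/5)
9. 3918.367ms @ 48/5 + 244.898ms (3/5)
10. 4163.265ms @ 51/5 + 489.796ms (6/5)
11. 4653.061ms @ 57/5 + 244.898ms (3/5)
12. 4897.959ms @ 12 + 1224.49ms (3)
13. 6122.449ms @ 15 + 1224.49ms (3)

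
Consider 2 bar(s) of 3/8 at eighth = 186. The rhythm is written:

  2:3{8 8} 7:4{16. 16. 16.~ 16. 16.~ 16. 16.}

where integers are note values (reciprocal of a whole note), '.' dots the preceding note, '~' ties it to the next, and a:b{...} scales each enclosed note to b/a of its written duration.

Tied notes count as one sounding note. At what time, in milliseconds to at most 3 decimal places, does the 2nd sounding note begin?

note 2 onset = 3/2b = 483.871ms

1. 0.0ms @ 0 + 483.871ms (3/2)
2. 483.871ms @ 3/2 + 483.871ms (3/2)
3. 967.742ms @ 3 + 138.249ms (3/7)
4. 1105.991ms @ 24/7 + 138.249ms (3/7)
5. 1244.24ms @ 27/7 + 276.498ms (6/7)
6. 1520.737ms @ 33/7 + 276.498ms (6/7)
7. 1797.235ms @ 39/7 + 138.249ms (3/7)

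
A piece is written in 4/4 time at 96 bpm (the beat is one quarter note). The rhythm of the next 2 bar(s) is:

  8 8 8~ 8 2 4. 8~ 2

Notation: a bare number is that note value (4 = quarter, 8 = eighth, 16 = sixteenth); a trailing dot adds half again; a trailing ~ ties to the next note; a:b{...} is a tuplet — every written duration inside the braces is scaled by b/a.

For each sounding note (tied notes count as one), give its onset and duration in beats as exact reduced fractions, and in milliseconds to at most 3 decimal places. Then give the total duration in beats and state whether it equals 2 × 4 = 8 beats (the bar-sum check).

1) 0.0ms=0b +312.5ms=1/2b
2) 312.5ms=1/2b +312.5ms=1/2b
3) 625.0ms=1b +625.0ms=1b
4) 1250.0ms=2b +1250.0ms=2b
5) 2500.0ms=4b +937.5ms=3/2b
6) 3437.5ms=11/2b +1562.5ms=5/2b
Σ=8b of 8 (96bpm 4/4) — PASS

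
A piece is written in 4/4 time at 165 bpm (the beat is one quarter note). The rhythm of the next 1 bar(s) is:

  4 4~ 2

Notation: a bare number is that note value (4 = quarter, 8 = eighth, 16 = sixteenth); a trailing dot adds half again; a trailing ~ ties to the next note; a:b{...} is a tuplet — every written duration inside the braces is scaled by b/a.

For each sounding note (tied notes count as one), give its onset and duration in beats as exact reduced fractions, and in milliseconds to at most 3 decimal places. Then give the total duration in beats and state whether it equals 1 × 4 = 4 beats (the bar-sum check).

1) 0.0ms=0b +363.636ms=1b
2) 363.636ms=1b +1090.909ms=3b
Σ=4b of 4 (165bpm 4/4) — PASS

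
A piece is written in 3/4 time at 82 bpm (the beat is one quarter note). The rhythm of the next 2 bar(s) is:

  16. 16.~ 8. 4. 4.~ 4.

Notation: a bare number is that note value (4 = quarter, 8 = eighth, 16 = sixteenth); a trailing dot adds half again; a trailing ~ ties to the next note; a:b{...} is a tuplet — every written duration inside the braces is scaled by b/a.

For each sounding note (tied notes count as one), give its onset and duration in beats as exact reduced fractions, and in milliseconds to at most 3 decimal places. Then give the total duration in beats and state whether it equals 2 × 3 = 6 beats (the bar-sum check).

1) 0.0ms=0b +274.39ms=3/8b
2) 274.39ms=3/8b +823.171ms=9/8b
3) 1097.561ms=3/2b +1097.561ms=3/2b
4) 2195.122ms=3b +2195.122ms=3b
Σ=6b of 6 (82bpm 3/4) — PASS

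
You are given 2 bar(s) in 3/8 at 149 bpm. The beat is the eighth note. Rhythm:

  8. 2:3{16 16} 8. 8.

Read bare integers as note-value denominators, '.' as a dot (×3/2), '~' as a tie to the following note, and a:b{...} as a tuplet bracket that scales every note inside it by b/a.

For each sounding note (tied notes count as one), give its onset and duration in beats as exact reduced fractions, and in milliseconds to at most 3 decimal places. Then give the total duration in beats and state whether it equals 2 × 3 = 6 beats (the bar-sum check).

1) 0.0ms=0b +604.027ms=3/2b
2) 604.027ms=3/2b +302.013ms=3/4b
3) 906.04ms=9/4b +302.013ms=3/4b
4) 1208.054ms=3b +604.027ms=3/2b
5) 1812.081ms=9/2b +604.027ms=3/2b
Σ=6b of 6 (149bpm 3/8) — PASS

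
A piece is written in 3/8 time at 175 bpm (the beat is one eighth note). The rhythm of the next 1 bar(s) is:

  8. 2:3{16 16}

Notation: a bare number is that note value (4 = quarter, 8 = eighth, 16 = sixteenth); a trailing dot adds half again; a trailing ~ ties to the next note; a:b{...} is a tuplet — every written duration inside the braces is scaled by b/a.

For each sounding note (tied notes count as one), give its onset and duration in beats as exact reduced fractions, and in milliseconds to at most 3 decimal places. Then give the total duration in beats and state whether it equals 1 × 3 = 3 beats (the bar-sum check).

1) 0.0ms=0b +514.286ms=3/2b
2) 514.286ms=3/2b +257.143ms=3/4b
3) 771.429ms=9/4b +257.143ms=3/4b
Σ=3b of 3 (175bpm 3/8) — PASS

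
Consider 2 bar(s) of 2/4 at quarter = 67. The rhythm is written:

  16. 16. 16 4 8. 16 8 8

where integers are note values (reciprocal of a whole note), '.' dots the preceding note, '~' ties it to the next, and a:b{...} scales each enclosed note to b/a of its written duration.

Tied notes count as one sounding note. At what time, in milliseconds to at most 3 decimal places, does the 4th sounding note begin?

1. 0.0ms @ 0 + 335.821ms (3/8)
2. 335.821ms @ 3/8 + 335.821ms (3/8)
3. 671.642ms @ 3/4 + 223.881ms (1/4)
4. 895.522ms @ 1 + 895.522ms (1)
5. 1791.045ms @ 2 + 671.642ms (3/4)
6. 2462.687ms @ 11/4 + 223.881ms (1/4)
7. 2686.567ms @ 3 + 447.761ms (1/2)
8. 3134.328ms @ 7/2 + 447.761ms (1/2)

note 4 onset = 1b = 895.522ms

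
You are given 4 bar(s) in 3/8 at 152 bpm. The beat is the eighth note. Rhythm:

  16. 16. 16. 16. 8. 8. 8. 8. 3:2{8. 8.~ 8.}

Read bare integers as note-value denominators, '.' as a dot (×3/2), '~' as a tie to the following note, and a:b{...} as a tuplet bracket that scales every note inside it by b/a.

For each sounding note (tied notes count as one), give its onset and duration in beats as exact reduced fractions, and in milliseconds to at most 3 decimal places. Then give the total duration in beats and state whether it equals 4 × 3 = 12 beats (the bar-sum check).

1) 0.0ms=0b +296.053ms=3/4b
2) 296.053ms=3/4b +296.053ms=3/4b
3) 592.105ms=3/2b +296.053ms=3/4b
4) 888.158ms=9/4b +296.053ms=3/4b
5) 1184.211ms=3b +592.105ms=3/2b
6) 1776.316ms=9/2b +592.105ms=3/2b
7) 2368.421ms=6b +592.105ms=3/2b
8) 2960.526ms=15/2b +592.105ms=3/2b
9) 3552.632ms=9b +394.737ms=1b
10) 3947.368ms=10b +789.474ms=2b
Σ=12b of 12 (152bpm 3/8) — PASS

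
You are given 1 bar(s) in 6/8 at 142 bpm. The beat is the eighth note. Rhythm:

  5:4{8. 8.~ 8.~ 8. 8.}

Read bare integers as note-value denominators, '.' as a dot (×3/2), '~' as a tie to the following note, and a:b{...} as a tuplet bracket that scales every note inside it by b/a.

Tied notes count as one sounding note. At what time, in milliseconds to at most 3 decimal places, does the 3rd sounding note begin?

note 3 onset = 24/5b = 2028.169ms

1. 0.0ms @ 0 + 507.042ms (6/5)
2. 507.042ms @ 6/5 + 1521.127ms (18/5)
3. 2028.169ms @ 24/5 + 507.042ms (6/5)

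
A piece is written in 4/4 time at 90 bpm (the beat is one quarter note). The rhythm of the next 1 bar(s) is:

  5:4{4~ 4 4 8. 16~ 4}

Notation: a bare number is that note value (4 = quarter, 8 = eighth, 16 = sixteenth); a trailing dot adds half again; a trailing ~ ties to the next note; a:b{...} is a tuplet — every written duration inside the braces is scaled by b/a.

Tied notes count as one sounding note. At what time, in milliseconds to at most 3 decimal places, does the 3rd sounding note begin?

1. 0.0ms @ 0 + 1066.667ms (8/5)
2. 1066.667ms @ 8/5 + 533.333ms (4/5)
3. 1600.0ms @ 12/5 + 400.0ms (3/5)
4. 2000.0ms @ 3 + 666.667ms (1)

note 3 onset = 12/5b = 1600.0ms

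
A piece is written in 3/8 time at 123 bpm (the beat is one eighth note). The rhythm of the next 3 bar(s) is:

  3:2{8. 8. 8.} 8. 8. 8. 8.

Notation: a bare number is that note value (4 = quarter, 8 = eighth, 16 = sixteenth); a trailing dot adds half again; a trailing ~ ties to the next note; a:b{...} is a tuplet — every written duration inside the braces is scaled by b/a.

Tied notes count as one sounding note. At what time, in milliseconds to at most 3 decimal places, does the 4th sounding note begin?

note 4 onset = 3b = 1463.415ms

1. 0.0ms @ 0 + 487.805ms (1)
2. 487.805ms @ 1 + 487.805ms (1)
3. 975.61ms @ 2 + 487.805ms (1)
4. 1463.415ms @ 3 + 731.707ms (3/2)
5. 2195.122ms @ 9/2 + 731.707ms (3/2)
6. 2926.829ms @ 6 + 731.707ms (3/2)
7. 3658.537ms @ 15/2 + 731.707ms (3/2)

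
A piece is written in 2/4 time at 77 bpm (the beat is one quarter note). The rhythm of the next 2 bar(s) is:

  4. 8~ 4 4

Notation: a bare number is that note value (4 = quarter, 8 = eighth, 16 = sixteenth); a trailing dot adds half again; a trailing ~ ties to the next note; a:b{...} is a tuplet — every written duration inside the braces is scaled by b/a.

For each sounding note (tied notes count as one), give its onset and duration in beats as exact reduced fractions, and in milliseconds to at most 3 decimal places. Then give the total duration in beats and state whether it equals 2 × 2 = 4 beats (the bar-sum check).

1) 0.0ms=0b +1168.831ms=3/2b
2) 1168.831ms=3/2b +1168.831ms=3/2b
3) 2337.662ms=3b +779.221ms=1b
Σ=4b of 4 (77bpm 2/4) — PASS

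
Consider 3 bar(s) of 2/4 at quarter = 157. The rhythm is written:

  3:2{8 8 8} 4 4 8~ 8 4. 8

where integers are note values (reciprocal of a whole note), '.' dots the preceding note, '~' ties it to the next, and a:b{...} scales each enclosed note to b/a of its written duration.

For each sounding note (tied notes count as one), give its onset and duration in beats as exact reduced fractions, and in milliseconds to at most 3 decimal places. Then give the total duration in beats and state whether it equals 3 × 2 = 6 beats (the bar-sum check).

1) 0.0ms=0b +127.389ms=1/3b
2) 127.389ms=1/3b +127.389ms=1/3b
3) 254.777ms=2/3b +127.389ms=1/3b
4) 382.166ms=1b +382.166ms=1b
5) 764.331ms=2b +382.166ms=1b
6) 1146.497ms=3b +382.166ms=1b
7) 1528.662ms=4b +573.248ms=3/2b
8) 2101.911ms=11/2b +191.083ms=1/2b
Σ=6b of 6 (157bpm 2/4) — PASS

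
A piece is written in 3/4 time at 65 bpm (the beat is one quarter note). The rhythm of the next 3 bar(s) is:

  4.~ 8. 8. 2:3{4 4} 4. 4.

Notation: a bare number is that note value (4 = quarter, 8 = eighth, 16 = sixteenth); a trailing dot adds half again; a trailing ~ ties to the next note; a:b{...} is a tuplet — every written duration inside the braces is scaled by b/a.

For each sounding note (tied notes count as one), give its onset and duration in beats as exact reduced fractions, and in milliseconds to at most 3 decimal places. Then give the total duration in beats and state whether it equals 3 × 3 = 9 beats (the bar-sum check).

1) 0.0ms=0b +2076.923ms=9/4b
2) 2076.923ms=9/4b +692.308ms=3/4b
3) 2769.231ms=3b +1384.615ms=3/2b
4) 4153.846ms=9/2b +1384.615ms=3/2b
5) 5538.462ms=6b +1384.615ms=3/2b
6) 6923.077ms=15/2b +1384.615ms=3/2b
Σ=9b of 9 (65bpm 3/4) — PASS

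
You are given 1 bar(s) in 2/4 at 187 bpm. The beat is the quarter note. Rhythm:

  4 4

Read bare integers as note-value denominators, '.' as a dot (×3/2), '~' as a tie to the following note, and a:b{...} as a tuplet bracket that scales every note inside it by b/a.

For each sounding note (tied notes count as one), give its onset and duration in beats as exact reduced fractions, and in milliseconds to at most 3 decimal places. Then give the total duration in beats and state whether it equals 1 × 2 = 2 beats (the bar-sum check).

1) 0.0ms=0b +320.856ms=1b
2) 320.856ms=1b +320.856ms=1b
Σ=2b of 2 (187bpm 2/4) — PASS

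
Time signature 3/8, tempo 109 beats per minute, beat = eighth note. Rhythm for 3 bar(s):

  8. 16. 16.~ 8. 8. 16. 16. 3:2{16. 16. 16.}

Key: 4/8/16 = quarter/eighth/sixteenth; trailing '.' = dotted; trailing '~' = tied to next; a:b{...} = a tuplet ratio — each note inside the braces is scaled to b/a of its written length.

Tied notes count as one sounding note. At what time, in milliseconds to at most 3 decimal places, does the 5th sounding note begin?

1. 0.0ms @ 0 + 825.688ms (3/2)
2. 825.688ms @ 3/2 + 412.844ms (3/4)
3. 1238.532ms @ 9/4 + 1238.532ms (9/4)
4. 2477.064ms @ 9/2 + 825.688ms (3/2)
5. 3302.752ms @ 6 + 412.844ms (3/4)
6. 3715.596ms @ 27/4 + 412.844ms (3/4)
7. 4128.44ms @ 15/2 + 275.229ms (1/2)
8. 4403.67ms @ 8 + 275.229ms (1/2)
9. 4678.899ms @ 17/2 + 275.229ms (1/2)

note 5 onset = 6b = 3302.752ms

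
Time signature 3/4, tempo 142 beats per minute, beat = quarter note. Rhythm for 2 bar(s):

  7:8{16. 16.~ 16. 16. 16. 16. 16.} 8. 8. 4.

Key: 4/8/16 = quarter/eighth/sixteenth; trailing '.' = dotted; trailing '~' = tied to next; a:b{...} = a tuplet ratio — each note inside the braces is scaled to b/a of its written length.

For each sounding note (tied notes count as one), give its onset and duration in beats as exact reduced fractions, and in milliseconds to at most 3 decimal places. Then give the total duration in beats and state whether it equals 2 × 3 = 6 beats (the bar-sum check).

1) 0.0ms=0b +181.087ms=3/7b
2) 181.087ms=3/7b +362.173ms=6/7b
3) 543.26ms=9/7b +181.087ms=3/7b
4) 724.346ms=12/7b +181.087ms=3/7b
5) 905.433ms=15/7b +181.087ms=3/7b
6) 1086.519ms=18/7b +181.087ms=3/7b
7) 1267.606ms=3b +316.901ms=3/4b
8) 1584.507ms=15/4b +316.901ms=3/4b
9) 1901.408ms=9/2b +633.803ms=3/2b
Σ=6b of 6 (142bpm 3/4) — PASS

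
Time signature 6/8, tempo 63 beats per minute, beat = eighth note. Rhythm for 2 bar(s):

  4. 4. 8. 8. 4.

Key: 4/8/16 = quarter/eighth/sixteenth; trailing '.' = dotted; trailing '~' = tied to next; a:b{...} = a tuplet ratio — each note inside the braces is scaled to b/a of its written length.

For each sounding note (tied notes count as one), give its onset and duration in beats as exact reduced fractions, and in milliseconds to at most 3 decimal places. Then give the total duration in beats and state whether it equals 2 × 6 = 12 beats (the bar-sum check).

1) 0.0ms=0b +2857.143ms=3b
2) 2857.143ms=3b +2857.143ms=3b
3) 5714.286ms=6b +1428.571ms=3/2b
4) 7142.857ms=15/2b +1428.571ms=3/2b
5) 8571.429ms=9b +2857.143ms=3b
Σ=12b of 12 (63bpm 6/8) — PASS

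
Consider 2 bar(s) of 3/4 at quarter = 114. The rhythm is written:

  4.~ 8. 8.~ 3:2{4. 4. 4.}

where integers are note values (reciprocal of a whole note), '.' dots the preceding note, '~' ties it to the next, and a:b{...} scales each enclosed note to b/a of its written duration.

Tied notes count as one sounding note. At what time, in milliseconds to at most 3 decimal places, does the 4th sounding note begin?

note 4 onset = 5b = 2631.579ms

1. 0.0ms @ 0 + 1184.211ms (9/4)
2. 1184.211ms @ 9/4 + 921.053ms (7/4)
3. 2105.263ms @ 4 + 526.316ms (1)
4. 2631.579ms @ 5 + 526.316ms (1)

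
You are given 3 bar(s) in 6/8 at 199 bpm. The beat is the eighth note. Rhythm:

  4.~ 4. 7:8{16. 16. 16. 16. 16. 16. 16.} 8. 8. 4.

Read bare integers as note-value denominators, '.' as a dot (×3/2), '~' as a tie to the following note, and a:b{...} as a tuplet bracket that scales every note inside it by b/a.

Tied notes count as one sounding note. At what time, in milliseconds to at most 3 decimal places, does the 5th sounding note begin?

1. 0.0ms @ 0 + 1809.045ms (6)
2. 1809.045ms @ 6 + 258.435ms (6/7)
3. 2067.48ms @ 48/7 + 258.435ms (6/7)
4. 2325.915ms @ 54/7 + 258.435ms (6/7)
5. 2584.35ms @ 60/7 + 258.435ms (6/7)
6. 2842.785ms @ 66/7 + 258.435ms (6/7)
7. 3101.22ms @ 72/7 + 258.435ms (6/7)
8. 3359.655ms @ 78/7 + 258.435ms (6/7)
9. 3618.09ms @ 12 + 452.261ms (3/2)
10. 4070.352ms @ 27/2 + 452.261ms (3/2)
11. 4522.613ms @ 15 + 904.523ms (3)

note 5 onset = 60/7b = 2584.35ms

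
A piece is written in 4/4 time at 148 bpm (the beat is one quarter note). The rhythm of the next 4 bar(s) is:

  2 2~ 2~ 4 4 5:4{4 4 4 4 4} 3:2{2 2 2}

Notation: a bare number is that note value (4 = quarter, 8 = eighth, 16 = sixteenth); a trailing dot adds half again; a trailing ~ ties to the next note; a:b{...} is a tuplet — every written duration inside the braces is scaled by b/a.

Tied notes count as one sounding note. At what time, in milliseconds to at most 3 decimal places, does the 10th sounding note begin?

1. 0.0ms @ 0 + 810.811ms (2)
2. 810.811ms @ 2 + 2027.027ms (5)
3. 2837.838ms @ 7 + 405.405ms (1)
4. 3243.243ms @ 8 + 324.324ms (4/5)
5. 3567.568ms @ 44/5 + 324.324ms (4/5)
6. 3891.892ms @ 48/5 + 324.324ms (4/5)
7. 4216.216ms @ 52/5 + 324.324ms (4/5)
8. 4540.541ms @ 56/5 + 324.324ms (4/5)
9. 4864.865ms @ 12 + 540.541ms (4/3)
10. 5405.405ms @ 40/3 + 540.541ms (4/3)
11. 5945.946ms @ 44/3 + 540.541ms (4/3)

note 10 onset = 40/3b = 5405.405ms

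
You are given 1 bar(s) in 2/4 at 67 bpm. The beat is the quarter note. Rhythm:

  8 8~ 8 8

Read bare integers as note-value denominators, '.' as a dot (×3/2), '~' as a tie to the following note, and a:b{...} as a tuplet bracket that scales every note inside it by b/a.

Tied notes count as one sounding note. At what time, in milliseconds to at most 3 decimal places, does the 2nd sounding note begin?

1. 0.0ms @ 0 + 447.761ms (1/2)
2. 447.761ms @ 1/2 + 895.522ms (1)
3. 1343.284ms @ 3/2 + 447.761ms (1/2)

note 2 onset = 1/2b = 447.761ms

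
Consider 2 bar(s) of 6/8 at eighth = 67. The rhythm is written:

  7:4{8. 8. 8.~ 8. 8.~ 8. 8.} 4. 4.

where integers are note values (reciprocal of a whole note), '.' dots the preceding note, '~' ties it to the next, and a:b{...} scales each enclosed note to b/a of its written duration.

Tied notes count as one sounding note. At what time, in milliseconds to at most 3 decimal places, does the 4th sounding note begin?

1. 0.0ms @ 0 + 767.591ms (6/7)
2. 767.591ms @ 6/7 + 767.591ms (6/7)
3. 1535.181ms @ 12/7 + 1535.181ms (12/7)
4. 3070.362ms @ 24/7 + 1535.181ms (12/7)
5. 4605.544ms @ 36/7 + 767.591ms (6/7)
6. 5373.134ms @ 6 + 2686.567ms (3)
7. 8059.701ms @ 9 + 2686.567ms (3)

note 4 onset = 24/7b = 3070.362ms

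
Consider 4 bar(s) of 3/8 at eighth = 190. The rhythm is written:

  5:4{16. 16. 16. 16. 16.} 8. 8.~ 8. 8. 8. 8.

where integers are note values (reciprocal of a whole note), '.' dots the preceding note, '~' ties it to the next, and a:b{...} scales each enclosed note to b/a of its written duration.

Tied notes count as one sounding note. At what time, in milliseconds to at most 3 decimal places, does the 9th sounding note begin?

1. 0.0ms @ 0 + 189.474ms (3/5)
2. 189.474ms @ 3/5 + 189.474ms (3/5)
3. 378.947ms @ 6/5 + 189.474ms (3/5)
4. 568.421ms @ 9/5 + 189.474ms (3/5)
5. 757.895ms @ 12/5 + 189.474ms (3/5)
6. 947.368ms @ 3 + 473.684ms (3/2)
7. 1421.053ms @ 9/2 + 947.368ms (3)
8. 2368.421ms @ 15/2 + 473.684ms (3/2)
9. 2842.105ms @ 9 + 473.684ms (3/2)
10. 3315.789ms @ 21/2 + 473.684ms (3/2)

note 9 onset = 9b = 2842.105ms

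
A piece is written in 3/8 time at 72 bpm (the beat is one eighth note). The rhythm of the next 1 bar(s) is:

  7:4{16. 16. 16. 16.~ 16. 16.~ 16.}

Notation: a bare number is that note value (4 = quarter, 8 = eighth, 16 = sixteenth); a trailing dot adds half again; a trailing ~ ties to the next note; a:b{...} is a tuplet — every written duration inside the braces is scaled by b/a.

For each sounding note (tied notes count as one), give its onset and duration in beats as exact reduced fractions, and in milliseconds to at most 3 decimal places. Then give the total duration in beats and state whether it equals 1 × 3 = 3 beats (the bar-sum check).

1) 0.0ms=0b +357.143ms=3/7b
2) 357.143ms=3/7b +357.143ms=3/7b
3) 714.286ms=6/7b +357.143ms=3/7b
4) 1071.429ms=9/7b +714.286ms=6/7b
5) 1785.714ms=15/7b +714.286ms=6/7b
Σ=3b of 3 (72bpm 3/8) — PASS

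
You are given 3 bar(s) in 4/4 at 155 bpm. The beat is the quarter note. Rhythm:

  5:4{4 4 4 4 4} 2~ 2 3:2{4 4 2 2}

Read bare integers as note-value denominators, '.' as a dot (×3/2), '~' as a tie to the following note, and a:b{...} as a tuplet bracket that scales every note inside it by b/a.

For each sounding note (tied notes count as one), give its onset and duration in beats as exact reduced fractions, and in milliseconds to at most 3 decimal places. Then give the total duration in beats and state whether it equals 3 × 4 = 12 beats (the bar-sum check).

1) 0.0ms=0b +309.677ms=4/5b
2) 309.677ms=4/5b +309.677ms=4/5b
3) 619.355ms=8/5b +309.677ms=4/5b
4) 929.032ms=12/5b +309.677ms=4/5b
5) 1238.71ms=16/5b +309.677ms=4/5b
6) 1548.387ms=4b +1548.387ms=4b
7) 3096.774ms=8b +258.065ms=2/3b
8) 3354.839ms=26/3b +258.065ms=2/3b
9) 3612.903ms=28/3b +516.129ms=4/3b
10) 4129.032ms=32/3b +516.129ms=4/3b
Σ=12b of 12 (155bpm 4/4) — PASS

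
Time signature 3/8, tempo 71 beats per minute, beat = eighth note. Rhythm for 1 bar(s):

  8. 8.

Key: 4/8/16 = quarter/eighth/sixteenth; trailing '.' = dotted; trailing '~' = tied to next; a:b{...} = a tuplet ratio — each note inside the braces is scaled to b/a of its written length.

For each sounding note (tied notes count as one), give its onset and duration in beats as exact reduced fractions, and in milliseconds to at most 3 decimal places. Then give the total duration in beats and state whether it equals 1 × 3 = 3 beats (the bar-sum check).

1) 0.0ms=0b +1267.606ms=3/2b
2) 1267.606ms=3/2b +1267.606ms=3/2b
Σ=3b of 3 (71bpm 3/8) — PASS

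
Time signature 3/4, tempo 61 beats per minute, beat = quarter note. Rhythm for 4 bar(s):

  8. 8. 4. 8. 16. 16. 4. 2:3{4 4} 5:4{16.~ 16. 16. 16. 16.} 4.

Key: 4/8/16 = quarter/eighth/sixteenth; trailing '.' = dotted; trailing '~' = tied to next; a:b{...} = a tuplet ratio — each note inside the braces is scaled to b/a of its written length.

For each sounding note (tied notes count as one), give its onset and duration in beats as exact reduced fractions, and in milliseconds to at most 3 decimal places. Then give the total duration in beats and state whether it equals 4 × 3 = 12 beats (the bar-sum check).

1) 0.0ms=0b +737.705ms=3/4b
2) 737.705ms=3/4b +737.705ms=3/4b
3) 1475.41ms=3/2b +1475.41ms=3/2b
4) 2950.82ms=3b +737.705ms=3/4b
5) 3688.525ms=15/4b +368.852ms=3/8b
6) 4057.377ms=33/8b +368.852ms=3/8b
7) 4426.23ms=9/2b +1475.41ms=3/2b
8) 5901.639ms=6b +1475.41ms=3/2b
9) 7377.049ms=15/2b +1475.41ms=3/2b
10) 8852.459ms=9b +590.164ms=3/5b
11) 9442.623ms=48/5b +295.082ms=3/10b
12) 9737.705ms=99/10b +295.082ms=3/10b
13) 10032.787ms=51/5b +295.082ms=3/10b
14) 10327.869ms=21/2b +1475.41ms=3/2b
Σ=12b of 12 (61bpm 3/4) — PASS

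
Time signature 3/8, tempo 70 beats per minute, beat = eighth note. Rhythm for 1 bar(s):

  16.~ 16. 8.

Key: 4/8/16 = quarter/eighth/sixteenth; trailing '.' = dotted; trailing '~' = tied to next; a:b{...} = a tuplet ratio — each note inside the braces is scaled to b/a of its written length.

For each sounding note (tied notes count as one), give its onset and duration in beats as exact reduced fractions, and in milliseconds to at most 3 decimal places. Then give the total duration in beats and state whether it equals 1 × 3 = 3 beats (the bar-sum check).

1) 0.0ms=0b +1285.714ms=3/2b
2) 1285.714ms=3/2b +1285.714ms=3/2b
Σ=3b of 3 (70bpm 3/8) — PASS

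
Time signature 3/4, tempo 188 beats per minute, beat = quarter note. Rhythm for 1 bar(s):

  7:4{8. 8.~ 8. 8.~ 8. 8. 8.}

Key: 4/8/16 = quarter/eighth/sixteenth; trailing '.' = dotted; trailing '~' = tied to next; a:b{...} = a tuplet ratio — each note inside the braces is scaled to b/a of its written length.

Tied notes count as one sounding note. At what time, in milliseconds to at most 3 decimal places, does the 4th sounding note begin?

1. 0.0ms @ 0 + 136.778ms (3/7)
2. 136.778ms @ 3/7 + 273.556ms (6/7)
3. 410.334ms @ 9/7 + 273.556ms (6/7)
4. 683.891ms @ 15/7 + 136.778ms (3/7)
5. 820.669ms @ 18/7 + 136.778ms (3/7)

note 4 onset = 15/7b = 683.891ms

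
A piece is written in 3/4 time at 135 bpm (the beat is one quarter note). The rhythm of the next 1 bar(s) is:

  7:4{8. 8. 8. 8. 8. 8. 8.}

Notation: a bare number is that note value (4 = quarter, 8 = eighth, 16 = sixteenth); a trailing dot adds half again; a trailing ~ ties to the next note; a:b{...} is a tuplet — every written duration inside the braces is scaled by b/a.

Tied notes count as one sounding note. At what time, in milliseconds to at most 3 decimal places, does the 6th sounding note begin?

1. 0.0ms @ 0 + 190.476ms (3/7)
2. 190.476ms @ 3/7 + 190.476ms (3/7)
3. 380.952ms @ 6/7 + 190.476ms (3/7)
4. 571.429ms @ 9/7 + 190.476ms (3/7)
5. 761.905ms @ 12/7 + 190.476ms (3/7)
6. 952.381ms @ 15/7 + 190.476ms (3/7)
7. 1142.857ms @ 18/7 + 190.476ms (3/7)

note 6 onset = 15/7b = 952.381ms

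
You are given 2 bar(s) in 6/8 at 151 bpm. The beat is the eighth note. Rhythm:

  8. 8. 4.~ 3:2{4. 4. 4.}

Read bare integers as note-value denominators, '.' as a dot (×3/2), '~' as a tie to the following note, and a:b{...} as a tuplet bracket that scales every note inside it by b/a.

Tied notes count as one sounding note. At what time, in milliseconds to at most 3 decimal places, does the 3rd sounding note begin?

note 3 onset = 3b = 1192.053ms

1. 0.0ms @ 0 + 596.026ms (3/2)
2. 596.026ms @ 3/2 + 596.026ms (3/2)
3. 1192.053ms @ 3 + 1986.755ms (5)
4. 3178.808ms @ 8 + 794.702ms (2)
5. 3973.51ms @ 10 + 794.702ms (2)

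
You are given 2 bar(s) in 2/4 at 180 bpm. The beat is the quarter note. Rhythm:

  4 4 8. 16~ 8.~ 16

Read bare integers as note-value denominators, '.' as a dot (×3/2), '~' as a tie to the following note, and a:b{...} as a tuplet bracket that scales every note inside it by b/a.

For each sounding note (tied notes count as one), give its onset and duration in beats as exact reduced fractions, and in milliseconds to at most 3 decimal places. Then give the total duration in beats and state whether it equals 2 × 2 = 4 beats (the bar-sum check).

1) 0.0ms=0b +333.333ms=1b
2) 333.333ms=1b +333.333ms=1b
3) 666.667ms=2b +250.0ms=3/4b
4) 916.667ms=11/4b +416.667ms=5/4b
Σ=4b of 4 (180bpm 2/4) — PASS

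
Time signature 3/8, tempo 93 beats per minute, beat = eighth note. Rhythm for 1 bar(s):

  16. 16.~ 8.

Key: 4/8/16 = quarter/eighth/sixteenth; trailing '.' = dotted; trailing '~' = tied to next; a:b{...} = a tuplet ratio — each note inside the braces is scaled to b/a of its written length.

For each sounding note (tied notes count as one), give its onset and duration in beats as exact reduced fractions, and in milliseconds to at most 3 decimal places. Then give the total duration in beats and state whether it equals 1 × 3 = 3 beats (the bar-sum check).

1) 0.0ms=0b +483.871ms=3/4b
2) 483.871ms=3/4b +1451.613ms=9/4b
Σ=3b of 3 (93bpm 3/8) — PASS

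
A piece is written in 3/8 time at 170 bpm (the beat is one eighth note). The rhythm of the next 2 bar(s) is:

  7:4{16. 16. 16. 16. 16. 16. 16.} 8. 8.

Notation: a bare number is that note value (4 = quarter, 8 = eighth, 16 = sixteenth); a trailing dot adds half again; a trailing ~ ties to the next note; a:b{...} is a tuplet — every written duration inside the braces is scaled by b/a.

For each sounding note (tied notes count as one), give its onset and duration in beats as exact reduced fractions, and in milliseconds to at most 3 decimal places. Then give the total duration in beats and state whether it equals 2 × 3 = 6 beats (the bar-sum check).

1) 0.0ms=0b +151.261ms=3/7b
2) 151.261ms=3/7b +151.261ms=3/7b
3) 302.521ms=6/7b +151.261ms=3/7b
4) 453.782ms=9/7b +151.261ms=3/7b
5) 605.042ms=12/7b +151.261ms=3/7b
6) 756.303ms=15/7b +151.261ms=3/7b
7) 907.563ms=18/7b +151.261ms=3/7b
8) 1058.824ms=3b +529.412ms=3/2b
9) 1588.235ms=9/2b +529.412ms=3/2b
Σ=6b of 6 (170bpm 3/8) — PASS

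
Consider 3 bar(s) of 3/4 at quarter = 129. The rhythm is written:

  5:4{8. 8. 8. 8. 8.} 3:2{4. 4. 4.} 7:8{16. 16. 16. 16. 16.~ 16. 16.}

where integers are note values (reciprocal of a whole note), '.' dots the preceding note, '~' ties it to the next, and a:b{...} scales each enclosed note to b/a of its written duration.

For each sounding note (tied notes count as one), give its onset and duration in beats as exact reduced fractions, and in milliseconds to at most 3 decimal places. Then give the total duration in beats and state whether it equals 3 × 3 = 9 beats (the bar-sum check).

1) 0.0ms=0b +279.07ms=3/5b
2) 279.07ms=3/5b +279.07ms=3/5b
3) 558.14ms=6/5b +279.07ms=3/5b
4) 837.209ms=9/5b +279.07ms=3/5b
5) 1116.279ms=12/5b +279.07ms=3/5b
6) 1395.349ms=3b +465.116ms=1b
7) 1860.465ms=4b +465.116ms=1b
8) 2325.581ms=5b +465.116ms=1b
9) 2790.698ms=6b +199.336ms=3/7b
10) 2990.033ms=45/7b +199.336ms=3/7b
11) 3189.369ms=48/7b +199.336ms=3/7b
12) 3388.704ms=51/7b +199.336ms=3/7b
13) 3588.04ms=54/7b +398.671ms=6/7b
14) 3986.711ms=60/7b +199.336ms=3/7b
Σ=9b of 9 (129bpm 3/4) — PASS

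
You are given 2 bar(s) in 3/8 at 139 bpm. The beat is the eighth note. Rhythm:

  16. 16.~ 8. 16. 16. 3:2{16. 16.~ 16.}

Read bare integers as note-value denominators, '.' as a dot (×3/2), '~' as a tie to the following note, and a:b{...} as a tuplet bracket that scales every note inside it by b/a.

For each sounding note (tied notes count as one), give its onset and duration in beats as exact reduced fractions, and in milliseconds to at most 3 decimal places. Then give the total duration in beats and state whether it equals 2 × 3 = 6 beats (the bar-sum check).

1) 0.0ms=0b +323.741ms=3/4b
2) 323.741ms=3/4b +971.223ms=9/4b
3) 1294.964ms=3b +323.741ms=3/4b
4) 1618.705ms=15/4b +323.741ms=3/4b
5) 1942.446ms=9/2b +215.827ms=1/2b
6) 2158.273ms=5b +431.655ms=1b
Σ=6b of 6 (139bpm 3/8) — PASS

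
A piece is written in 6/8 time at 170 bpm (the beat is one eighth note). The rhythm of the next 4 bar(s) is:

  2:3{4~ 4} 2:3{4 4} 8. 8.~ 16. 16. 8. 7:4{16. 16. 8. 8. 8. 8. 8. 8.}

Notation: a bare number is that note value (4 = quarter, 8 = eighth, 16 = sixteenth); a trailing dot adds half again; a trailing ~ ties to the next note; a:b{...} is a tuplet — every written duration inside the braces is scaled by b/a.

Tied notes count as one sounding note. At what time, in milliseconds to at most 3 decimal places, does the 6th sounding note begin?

1. 0.0ms @ 0 + 2117.647ms (6)
2. 2117.647ms @ 6 + 1058.824ms (3)
3. 3176.471ms @ 9 + 1058.824ms (3)
4. 4235.294ms @ 12 + 529.412ms (3/2)
5. 4764.706ms @ 27/2 + 794.118ms (9/4)
6. 5558.824ms @ 63/4 + 264.706ms (3/4)
7. 5823.529ms @ 33/2 + 529.412ms (3/2)
8. 6352.941ms @ 18 + 151.261ms (3/7)
9. 6504.202ms @ 129/7 + 151.261ms (3/7)
10. 6655.462ms @ 132/7 + 302.521ms (6/7)
11. 6957.983ms @ 138/7 + 302.521ms (6/7)
12. 7260.504ms @ 144/7 + 302.521ms (6/7)
13. 7563.025ms @ 150/7 + 302.521ms (6/7)
14. 7865.546ms @ 156/7 + 302.521ms (6/7)
15. 8168.067ms @ 162/7 + 302.521ms (6/7)

note 6 onset = 63/4b = 5558.824ms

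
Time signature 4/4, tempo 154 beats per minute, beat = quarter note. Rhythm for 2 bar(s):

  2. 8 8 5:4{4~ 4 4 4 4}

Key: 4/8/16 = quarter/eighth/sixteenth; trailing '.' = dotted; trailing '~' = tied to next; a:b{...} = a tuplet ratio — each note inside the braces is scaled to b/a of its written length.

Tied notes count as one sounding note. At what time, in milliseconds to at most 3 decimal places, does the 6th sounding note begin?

note 6 onset = 32/5b = 2493.506ms

1. 0.0ms @ 0 + 1168.831ms (3)
2. 1168.831ms @ 3 + 194.805ms (1/2)
3. 1363.636ms @ 7/2 + 194.805ms (1/2)
4. 1558.442ms @ 4 + 623.377ms (8/5)
5. 2181.818ms @ 28/5 + 311.688ms (4/5)
6. 2493.506ms @ 32/5 + 311.688ms (4/5)
7. 2805.195ms @ 36/5 + 311.688ms (4/5)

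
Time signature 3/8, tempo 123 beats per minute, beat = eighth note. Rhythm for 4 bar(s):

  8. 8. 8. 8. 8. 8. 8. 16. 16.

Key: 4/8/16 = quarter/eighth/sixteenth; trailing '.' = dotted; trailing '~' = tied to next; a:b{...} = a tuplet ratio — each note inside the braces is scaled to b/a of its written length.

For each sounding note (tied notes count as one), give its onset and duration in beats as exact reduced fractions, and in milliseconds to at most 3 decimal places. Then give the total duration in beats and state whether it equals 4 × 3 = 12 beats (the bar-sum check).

1) 0.0ms=0b +731.707ms=3/2b
2) 731.707ms=3/2b +731.707ms=3/2b
3) 1463.415ms=3b +731.707ms=3/2b
4) 2195.122ms=9/2b +731.707ms=3/2b
5) 2926.829ms=6b +731.707ms=3/2b
6) 3658.537ms=15/2b +731.707ms=3/2b
7) 4390.244ms=9b +731.707ms=3/2b
8) 5121.951ms=21/2b +365.854ms=3/4b
9) 5487.805ms=45/4b +365.854ms=3/4b
Σ=12b of 12 (123bpm 3/8) — PASS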